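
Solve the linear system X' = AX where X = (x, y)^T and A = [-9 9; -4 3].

Coefficient matrix A = [[-9, 9], [-4, 3]].
Characteristic polynomial det(A - λI) = λ^2 + 6λ + 9 = 0.
Single eigenvalue λ = -3 with algebraic multiplicity 2.
Eigenvector v = (-3,-2); generalized eigenvector w with (A-λI)w=v is (2,1).
General solution: e^(-3t)[C_1·v + C_2·(t·v + w)].

x(t) = -3C_1e^(-3t) - 3C_2te^(-3t) + 2C_2e^(-3t), y(t) = -2C_1e^(-3t) - 2C_2te^(-3t) + C_2e^(-3t)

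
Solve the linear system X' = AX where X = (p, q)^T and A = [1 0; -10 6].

Coefficient matrix A = [[1, 0], [-10, 6]].
Characteristic polynomial det(A - λI) = λ^2 - 7λ + 6 = 0.
Eigenvalues λ = 1, 6.
For λ=1: (A-λI) row 2 is [-10, 5], so an eigenvector is (-1, -2).
For λ=6: (A-λI) row 1 is [-5, 0], so an eigenvector is (0, -1).
General solution: K_1e^(t)(-1,-2) + K_2e^(6t)(0,-1).

p(t) = -K_1e^(t), q(t) = -2K_1e^(t) - K_2e^(6t)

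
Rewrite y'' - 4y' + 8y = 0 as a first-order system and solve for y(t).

Let x_1 = y, x_2 = y'. Then x_1' = x_2 and x_2' = -8x_1 + 4x_2.
A = [[0,1],[-8,4]]; det(A-λI) = λ^2 - 4λ + 8.
Eigenvalues λ = 2 ± 2i.

y(t) = K_1e^(2t)cos(2t) + K_2e^(2t)sin(2t)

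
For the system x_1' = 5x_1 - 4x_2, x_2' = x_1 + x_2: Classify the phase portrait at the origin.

unstable improper node

A = [[5,-4],[1,1]]; det(A-λI) = λ^2 - 6λ + 9.
repeated λ = 3 with a single eigenvector.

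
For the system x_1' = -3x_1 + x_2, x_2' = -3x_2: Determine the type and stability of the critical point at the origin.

stable improper node

A = [[-3,1],[0,-3]]; det(A-λI) = λ^2 + 6λ + 9.
repeated λ = -3 with a single eigenvector.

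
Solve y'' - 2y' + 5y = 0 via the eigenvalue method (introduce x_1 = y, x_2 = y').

Let x_1 = y, x_2 = y'. Then x_1' = x_2 and x_2' = -5x_1 + 2x_2.
A = [[0,1],[-5,2]]; det(A-λI) = λ^2 - 2λ + 5.
Eigenvalues λ = 1 ± 2i.

y(t) = C_1e^(t)cos(2t) + C_2e^(t)sin(2t)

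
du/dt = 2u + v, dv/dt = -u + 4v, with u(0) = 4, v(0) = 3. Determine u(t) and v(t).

u(t) = -te^(3t) + 4e^(3t), v(t) = -te^(3t) + 3e^(3t)

Coefficient matrix A = [[2, 1], [-1, 4]].
Characteristic polynomial det(A - λI) = λ^2 - 6λ + 9 = 0.
Single eigenvalue λ = 3 with algebraic multiplicity 2.
Eigenvector v = (1,1); generalized eigenvector w with (A-λI)w=v is (-1,0).
General solution: e^(3t)[c_1·v + c_2·(t·v + w)].
Applying u(0)=4, v(0)=3 gives c_1=3, c_2=-1.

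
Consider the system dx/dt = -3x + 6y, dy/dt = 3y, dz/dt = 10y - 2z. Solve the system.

Coefficient matrix A = [[-3, 6, 0], [0, 3, 0], [0, 10, -2]].
det(A - λI) = 0 gives eigenvalues λ = -3, 3, -2.
For λ=-3: eigenvector (1,0,0).
For λ=3: eigenvector (1,1,2).
For λ=-2: eigenvector (0,0,1).
General solution: K_1e^(-3t)(1,0,0) + K_2e^(3t)(1,1,2) + K_3e^(-2t)(0,0,1).

x(t) = K_1e^(-3t) + K_2e^(3t), y(t) = K_2e^(3t), z(t) = 2K_2e^(3t) + K_3e^(-2t)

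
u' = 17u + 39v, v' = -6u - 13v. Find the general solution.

u(t) = 2K_1e^(2t)sin(3t) + 3K_1e^(2t)cos(3t) + 3K_2e^(2t)sin(3t) - 2K_2e^(2t)cos(3t), v(t) = -K_1e^(2t)sin(3t) - K_1e^(2t)cos(3t) - K_2e^(2t)sin(3t) + K_2e^(2t)cos(3t)

Coefficient matrix A = [[17, 39], [-6, -13]].
Characteristic polynomial det(A - λI) = λ^2 - 4λ + 13 = 0.
Eigenvalues λ = 2 ± 3i (complex conjugate pair).
For λ=2+3i: an eigenvector is (3,-1) - i(2,-1) = (3 - 2i, -1 + i).
A real fundamental pair from Re and Im of e^((2+3i)t)v: X_1 = e^(2t)(cos(3t)·(3,-1) + sin(3t)·(2,-1)), X_2 = e^(2t)(sin(3t)·(3,-1) - cos(3t)·(2,-1)).
General solution: K_1X_1 + K_2X_2.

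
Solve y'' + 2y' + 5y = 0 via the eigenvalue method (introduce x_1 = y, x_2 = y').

y(t) = K_1e^(-t)cos(2t) + K_2e^(-t)sin(2t)

Let x_1 = y, x_2 = y'. Then x_1' = x_2 and x_2' = -5x_1 - 2x_2.
A = [[0,1],[-5,-2]]; det(A-λI) = λ^2 + 2λ + 5.
Eigenvalues λ = -1 ± 2i.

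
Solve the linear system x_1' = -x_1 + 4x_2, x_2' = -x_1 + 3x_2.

Coefficient matrix A = [[-1, 4], [-1, 3]].
Characteristic polynomial det(A - λI) = λ^2 - 2λ + 1 = 0.
Single eigenvalue λ = 1 with algebraic multiplicity 2.
Eigenvector v = (2,1); generalized eigenvector w with (A-λI)w=v is (-3,-1).
General solution: e^(t)[c_1·v + c_2·(t·v + w)].

x_1(t) = 2c_1e^(t) + 2c_2te^(t) - 3c_2e^(t), x_2(t) = c_1e^(t) + c_2te^(t) - c_2e^(t)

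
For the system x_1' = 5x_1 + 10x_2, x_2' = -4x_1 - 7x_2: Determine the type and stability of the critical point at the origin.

stable spiral

A = [[5,10],[-4,-7]]; det(A-λI) = λ^2 + 2λ + 5.
λ = -1 ± 2i: negative real part.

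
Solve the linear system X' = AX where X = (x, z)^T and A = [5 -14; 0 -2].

x(t) = -C_1e^(5t) + 2C_2e^(-2t), z(t) = C_2e^(-2t)

Coefficient matrix A = [[5, -14], [0, -2]].
Characteristic polynomial det(A - λI) = λ^2 - 3λ - 10 = 0.
Eigenvalues λ = 5, -2.
For λ=5: (A-λI) row 1 is [0, -14], so an eigenvector is (-1, 0).
For λ=-2: (A-λI) row 1 is [7, -14], so an eigenvector is (2, 1).
General solution: C_1e^(5t)(-1,0) + C_2e^(-2t)(2,1).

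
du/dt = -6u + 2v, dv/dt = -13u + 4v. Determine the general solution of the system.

Coefficient matrix A = [[-6, 2], [-13, 4]].
Characteristic polynomial det(A - λI) = λ^2 + 2λ + 2 = 0.
Eigenvalues λ = -1 ± i (complex conjugate pair).
For λ=-1+i: an eigenvector is (1,3) - i(1,2) = (1 - i, 3 - 2i).
A real fundamental pair from Re and Im of e^((-1+i)t)v: X_1 = e^(-t)(cos(t)·(1,3) + sin(t)·(1,2)), X_2 = e^(-t)(sin(t)·(1,3) - cos(t)·(1,2)).
General solution: C_1X_1 + C_2X_2.

u(t) = C_1e^(-t)sin(t) + C_1e^(-t)cos(t) + C_2e^(-t)sin(t) - C_2e^(-t)cos(t), v(t) = 2C_1e^(-t)sin(t) + 3C_1e^(-t)cos(t) + 3C_2e^(-t)sin(t) - 2C_2e^(-t)cos(t)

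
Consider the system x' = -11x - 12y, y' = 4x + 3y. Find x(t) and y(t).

Coefficient matrix A = [[-11, -12], [4, 3]].
Characteristic polynomial det(A - λI) = λ^2 + 8λ + 15 = 0.
Eigenvalues λ = -3, -5.
For λ=-3: (A-λI) row 1 is [-8, -12], so an eigenvector is (-3, 2).
For λ=-5: (A-λI) row 1 is [-6, -12], so an eigenvector is (-2, 1).
General solution: K_1e^(-3t)(-3,2) + K_2e^(-5t)(-2,1).

x(t) = -3K_1e^(-3t) - 2K_2e^(-5t), y(t) = 2K_1e^(-3t) + K_2e^(-5t)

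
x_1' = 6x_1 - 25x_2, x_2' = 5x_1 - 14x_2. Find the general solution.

Coefficient matrix A = [[6, -25], [5, -14]].
Characteristic polynomial det(A - λI) = λ^2 + 8λ + 41 = 0.
Eigenvalues λ = -4 ± 5i (complex conjugate pair).
For λ=-4+5i: an eigenvector is (-1,0) - i(-2,-1) = (-1 + 2i, 0 + i).
A real fundamental pair from Re and Im of e^((-4+5i)t)v: X_1 = e^(-4t)(cos(5t)·(-1,0) + sin(5t)·(-2,-1)), X_2 = e^(-4t)(sin(5t)·(-1,0) - cos(5t)·(-2,-1)).
General solution: C_1X_1 + C_2X_2.

x_1(t) = -2C_1e^(-4t)sin(5t) - C_1e^(-4t)cos(5t) - C_2e^(-4t)sin(5t) + 2C_2e^(-4t)cos(5t), x_2(t) = -C_1e^(-4t)sin(5t) + C_2e^(-4t)cos(5t)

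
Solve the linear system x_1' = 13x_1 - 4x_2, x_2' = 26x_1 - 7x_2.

Coefficient matrix A = [[13, -4], [26, -7]].
Characteristic polynomial det(A - λI) = λ^2 - 6λ + 13 = 0.
Eigenvalues λ = 3 ± 2i (complex conjugate pair).
For λ=3+2i: an eigenvector is (1,3) - i(-1,-2) = (1 + i, 3 + 2i).
A real fundamental pair from Re and Im of e^((3+2i)t)v: X_1 = e^(3t)(cos(2t)·(1,3) + sin(2t)·(-1,-2)), X_2 = e^(3t)(sin(2t)·(1,3) - cos(2t)·(-1,-2)).
General solution: c_1X_1 + c_2X_2.

x_1(t) = -c_1e^(3t)sin(2t) + c_1e^(3t)cos(2t) + c_2e^(3t)sin(2t) + c_2e^(3t)cos(2t), x_2(t) = -2c_1e^(3t)sin(2t) + 3c_1e^(3t)cos(2t) + 3c_2e^(3t)sin(2t) + 2c_2e^(3t)cos(2t)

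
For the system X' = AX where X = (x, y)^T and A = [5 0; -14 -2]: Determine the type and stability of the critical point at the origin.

saddle

A = [[5,0],[-14,-2]]; det(A-λI) = λ^2 - 3λ - 10.
λ = -2, 5: opposite signs.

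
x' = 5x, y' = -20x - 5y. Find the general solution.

x(t) = K_2e^(5t), y(t) = -K_1e^(-5t) - 2K_2e^(5t)

Coefficient matrix A = [[5, 0], [-20, -5]].
Characteristic polynomial det(A - λI) = λ^2 - 25 = 0.
Eigenvalues λ = -5, 5.
For λ=-5: (A-λI) row 1 is [10, 0], so an eigenvector is (0, -1).
For λ=5: (A-λI) row 2 is [-20, -10], so an eigenvector is (1, -2).
General solution: K_1e^(-5t)(0,-1) + K_2e^(5t)(1,-2).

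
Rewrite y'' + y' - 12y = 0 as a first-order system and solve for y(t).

Let x_1 = y, x_2 = y'. Then x_1' = x_2 and x_2' = 12x_1 - x_2.
A = [[0,1],[12,-1]]; det(A-λI) = λ^2 + λ - 12.
Eigenvalues λ = 3, -4 with eigenvectors (1,3), (1,-4).

y(t) = c_1e^(3t) + c_2e^(-4t)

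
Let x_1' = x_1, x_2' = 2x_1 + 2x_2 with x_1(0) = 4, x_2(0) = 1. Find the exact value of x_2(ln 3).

57

A = [[1,0],[2,2]]; eigenvalues λ = 2, 1.
Eigenvectors: (0,1) for λ=2, (1,-2) for λ=1.
From the initial condition, c_1 = 9, c_2 = 4.
x_2(ln 3) = (9)(3^2)(1) + (4)(3^1)(-2) = 57.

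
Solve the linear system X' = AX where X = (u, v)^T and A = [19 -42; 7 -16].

u(t) = 2C_1e^(-2t) + 3C_2e^(5t), v(t) = C_1e^(-2t) + C_2e^(5t)

Coefficient matrix A = [[19, -42], [7, -16]].
Characteristic polynomial det(A - λI) = λ^2 - 3λ - 10 = 0.
Eigenvalues λ = -2, 5.
For λ=-2: (A-λI) row 1 is [21, -42], so an eigenvector is (2, 1).
For λ=5: (A-λI) row 1 is [14, -42], so an eigenvector is (3, 1).
General solution: C_1e^(-2t)(2,1) + C_2e^(5t)(3,1).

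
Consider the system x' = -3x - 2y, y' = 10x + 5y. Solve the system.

Coefficient matrix A = [[-3, -2], [10, 5]].
Characteristic polynomial det(A - λI) = λ^2 - 2λ + 5 = 0.
Eigenvalues λ = 1 ± 2i (complex conjugate pair).
For λ=1+2i: an eigenvector is (1,-2) - i(0,1) = (1, -2 - i).
A real fundamental pair from Re and Im of e^((1+2i)t)v: X_1 = e^(t)(cos(2t)·(1,-2) + sin(2t)·(0,1)), X_2 = e^(t)(sin(2t)·(1,-2) - cos(2t)·(0,1)).
General solution: C_1X_1 + C_2X_2.

x(t) = C_1e^(t)cos(2t) + C_2e^(t)sin(2t), y(t) = C_1e^(t)sin(2t) - 2C_1e^(t)cos(2t) - 2C_2e^(t)sin(2t) - C_2e^(t)cos(2t)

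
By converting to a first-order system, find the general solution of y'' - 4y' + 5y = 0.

y(t) = C_1e^(2t)cos(t) + C_2e^(2t)sin(t)

Let x_1 = y, x_2 = y'. Then x_1' = x_2 and x_2' = -5x_1 + 4x_2.
A = [[0,1],[-5,4]]; det(A-λI) = λ^2 - 4λ + 5.
Eigenvalues λ = 2 ± i.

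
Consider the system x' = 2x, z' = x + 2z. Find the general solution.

Coefficient matrix A = [[2, 0], [1, 2]].
Characteristic polynomial det(A - λI) = λ^2 - 4λ + 4 = 0.
Single eigenvalue λ = 2 with algebraic multiplicity 2.
Eigenvector v = (0,1); generalized eigenvector w with (A-λI)w=v is (1,2).
General solution: e^(2t)[c_1·v + c_2·(t·v + w)].

x(t) = c_2e^(2t), z(t) = c_1e^(2t) + c_2te^(2t) + 2c_2e^(2t)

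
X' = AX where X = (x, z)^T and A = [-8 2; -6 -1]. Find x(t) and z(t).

x(t) = C_1e^(-4t) - 2C_2e^(-5t), z(t) = 2C_1e^(-4t) - 3C_2e^(-5t)

Coefficient matrix A = [[-8, 2], [-6, -1]].
Characteristic polynomial det(A - λI) = λ^2 + 9λ + 20 = 0.
Eigenvalues λ = -4, -5.
For λ=-4: (A-λI) row 1 is [-4, 2], so an eigenvector is (1, 2).
For λ=-5: (A-λI) row 1 is [-3, 2], so an eigenvector is (-2, -3).
General solution: C_1e^(-4t)(1,2) + C_2e^(-5t)(-2,-3).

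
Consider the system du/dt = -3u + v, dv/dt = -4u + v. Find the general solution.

Coefficient matrix A = [[-3, 1], [-4, 1]].
Characteristic polynomial det(A - λI) = λ^2 + 2λ + 1 = 0.
Single eigenvalue λ = -1 with algebraic multiplicity 2.
Eigenvector v = (-1,-2); generalized eigenvector w with (A-λI)w=v is (-1,-3).
General solution: e^(-t)[K_1·v + K_2·(t·v + w)].

u(t) = -K_1e^(-t) - K_2te^(-t) - K_2e^(-t), v(t) = -2K_1e^(-t) - 2K_2te^(-t) - 3K_2e^(-t)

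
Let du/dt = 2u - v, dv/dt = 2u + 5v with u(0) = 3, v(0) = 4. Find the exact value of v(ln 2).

144

A = [[2,-1],[2,5]]; eigenvalues λ = 4, 3.
Eigenvectors: (1,-2) for λ=4, (1,-1) for λ=3.
From the initial condition, c_1 = -7, c_2 = 10.
v(ln 2) = (-7)(2^4)(-2) + (10)(2^3)(-1) = 144.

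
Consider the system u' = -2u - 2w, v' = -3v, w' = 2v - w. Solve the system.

Coefficient matrix A = [[-2, 0, -2], [0, -3, 0], [0, 2, -1]].
det(A - λI) = 0 gives eigenvalues λ = -2, -3, -1.
For λ=-2: eigenvector (1,0,0).
For λ=-3: eigenvector (-2,1,-1).
For λ=-1: eigenvector (-2,0,1).
General solution: K_1e^(-2t)(1,0,0) + K_2e^(-3t)(-2,1,-1) + K_3e^(-t)(-2,0,1).

u(t) = K_1e^(-2t) - 2K_2e^(-3t) - 2K_3e^(-t), v(t) = K_2e^(-3t), w(t) = -K_2e^(-3t) + K_3e^(-t)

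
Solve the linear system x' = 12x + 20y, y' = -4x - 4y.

Coefficient matrix A = [[12, 20], [-4, -4]].
Characteristic polynomial det(A - λI) = λ^2 - 8λ + 32 = 0.
Eigenvalues λ = 4 ± 4i (complex conjugate pair).
For λ=4+4i: an eigenvector is (-1,0) - i(-2,1) = (-1 + 2i, 0 - i).
A real fundamental pair from Re and Im of e^((4+4i)t)v: X_1 = e^(4t)(cos(4t)·(-1,0) + sin(4t)·(-2,1)), X_2 = e^(4t)(sin(4t)·(-1,0) - cos(4t)·(-2,1)).
General solution: K_1X_1 + K_2X_2.

x(t) = -2K_1e^(4t)sin(4t) - K_1e^(4t)cos(4t) - K_2e^(4t)sin(4t) + 2K_2e^(4t)cos(4t), y(t) = K_1e^(4t)sin(4t) - K_2e^(4t)cos(4t)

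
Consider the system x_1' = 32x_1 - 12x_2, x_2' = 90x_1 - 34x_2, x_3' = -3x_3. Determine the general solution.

Coefficient matrix A = [[32, -12, 0], [90, -34, 0], [0, 0, -3]].
det(A - λI) = 0 gives eigenvalues λ = 2, -4, -3.
For λ=2: eigenvector (2,5,0).
For λ=-4: eigenvector (1,3,0).
For λ=-3: eigenvector (0,0,1).
General solution: K_1e^(2t)(2,5,0) + K_2e^(-4t)(1,3,0) + K_3e^(-3t)(0,0,1).

x_1(t) = 2K_1e^(2t) + K_2e^(-4t), x_2(t) = 5K_1e^(2t) + 3K_2e^(-4t), x_3(t) = K_3e^(-3t)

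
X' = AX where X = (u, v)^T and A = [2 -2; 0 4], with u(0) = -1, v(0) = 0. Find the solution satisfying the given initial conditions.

u(t) = -e^(2t), v(t) = 0

Coefficient matrix A = [[2, -2], [0, 4]].
Characteristic polynomial det(A - λI) = λ^2 - 6λ + 8 = 0.
Eigenvalues λ = 2, 4.
For λ=2: (A-λI) row 1 is [0, -2], so an eigenvector is (-1, 0).
For λ=4: (A-λI) row 1 is [-2, -2], so an eigenvector is (-1, 1).
General solution: C_1e^(2t)(-1,0) + C_2e^(4t)(-1,1).
Applying u(0)=-1, v(0)=0 gives C_1=1, C_2=0.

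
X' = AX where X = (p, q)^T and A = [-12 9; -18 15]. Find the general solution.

Coefficient matrix A = [[-12, 9], [-18, 15]].
Characteristic polynomial det(A - λI) = λ^2 - 3λ - 18 = 0.
Eigenvalues λ = 6, -3.
For λ=6: (A-λI) row 1 is [-18, 9], so an eigenvector is (1, 2).
For λ=-3: (A-λI) row 1 is [-9, 9], so an eigenvector is (-1, -1).
General solution: K_1e^(6t)(1,2) + K_2e^(-3t)(-1,-1).

p(t) = K_1e^(6t) - K_2e^(-3t), q(t) = 2K_1e^(6t) - K_2e^(-3t)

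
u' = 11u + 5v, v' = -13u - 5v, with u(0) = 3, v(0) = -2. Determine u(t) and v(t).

Coefficient matrix A = [[11, 5], [-13, -5]].
Characteristic polynomial det(A - λI) = λ^2 - 6λ + 10 = 0.
Eigenvalues λ = 3 ± i (complex conjugate pair).
For λ=3+i: an eigenvector is (-1,2) - i(2,-3) = (-1 - 2i, 2 + 3i).
A real fundamental pair from Re and Im of e^((3+i)t)v: X_1 = e^(3t)(cos(t)·(-1,2) + sin(t)·(2,-3)), X_2 = e^(3t)(sin(t)·(-1,2) - cos(t)·(2,-3)).
General solution: C_1X_1 + C_2X_2.
Applying u(0)=3, v(0)=-2 gives C_1=5, C_2=-4.

u(t) = 14e^(3t)sin(t) + 3e^(3t)cos(t), v(t) = -23e^(3t)sin(t) - 2e^(3t)cos(t)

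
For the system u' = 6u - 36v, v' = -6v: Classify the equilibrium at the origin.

A = [[6,-36],[0,-6]]; det(A-λI) = λ^2 - 36.
λ = 6, -6: opposite signs.

saddle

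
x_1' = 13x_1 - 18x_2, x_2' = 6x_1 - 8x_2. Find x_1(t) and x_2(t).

x_1(t) = -2K_1e^(4t) - 3K_2e^(t), x_2(t) = -K_1e^(4t) - 2K_2e^(t)

Coefficient matrix A = [[13, -18], [6, -8]].
Characteristic polynomial det(A - λI) = λ^2 - 5λ + 4 = 0.
Eigenvalues λ = 4, 1.
For λ=4: (A-λI) row 1 is [9, -18], so an eigenvector is (-2, -1).
For λ=1: (A-λI) row 1 is [12, -18], so an eigenvector is (-3, -2).
General solution: K_1e^(4t)(-2,-1) + K_2e^(t)(-3,-2).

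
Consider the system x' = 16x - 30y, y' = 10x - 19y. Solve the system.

Coefficient matrix A = [[16, -30], [10, -19]].
Characteristic polynomial det(A - λI) = λ^2 + 3λ - 4 = 0.
Eigenvalues λ = 1, -4.
For λ=1: (A-λI) row 1 is [15, -30], so an eigenvector is (2, 1).
For λ=-4: (A-λI) row 1 is [20, -30], so an eigenvector is (3, 2).
General solution: K_1e^(t)(2,1) + K_2e^(-4t)(3,2).

x(t) = 2K_1e^(t) + 3K_2e^(-4t), y(t) = K_1e^(t) + 2K_2e^(-4t)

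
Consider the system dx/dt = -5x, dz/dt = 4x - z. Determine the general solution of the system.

x(t) = K_1e^(-5t), z(t) = -K_1e^(-5t) + K_2e^(-t)

Coefficient matrix A = [[-5, 0], [4, -1]].
Characteristic polynomial det(A - λI) = λ^2 + 6λ + 5 = 0.
Eigenvalues λ = -5, -1.
For λ=-5: (A-λI) row 2 is [4, 4], so an eigenvector is (1, -1).
For λ=-1: (A-λI) row 1 is [-4, 0], so an eigenvector is (0, 1).
General solution: K_1e^(-5t)(1,-1) + K_2e^(-t)(0,1).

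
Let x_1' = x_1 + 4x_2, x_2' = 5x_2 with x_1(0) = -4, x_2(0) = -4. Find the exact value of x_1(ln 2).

-128

A = [[1,4],[0,5]]; eigenvalues λ = 1, 5.
Eigenvectors: (1,0) for λ=1, (-1,-1) for λ=5.
From the initial condition, c_1 = 0, c_2 = 4.
x_1(ln 2) = (0)(2^1)(1) + (4)(2^5)(-1) = -128.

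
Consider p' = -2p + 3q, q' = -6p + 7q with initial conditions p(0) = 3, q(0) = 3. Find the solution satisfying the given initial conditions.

p(t) = 3e^(t), q(t) = 3e^(t)

Coefficient matrix A = [[-2, 3], [-6, 7]].
Characteristic polynomial det(A - λI) = λ^2 - 5λ + 4 = 0.
Eigenvalues λ = 1, 4.
For λ=1: (A-λI) row 1 is [-3, 3], so an eigenvector is (-1, -1).
For λ=4: (A-λI) row 1 is [-6, 3], so an eigenvector is (1, 2).
General solution: c_1e^(t)(-1,-1) + c_2e^(4t)(1,2).
Applying p(0)=3, q(0)=3 gives c_1=-3, c_2=0.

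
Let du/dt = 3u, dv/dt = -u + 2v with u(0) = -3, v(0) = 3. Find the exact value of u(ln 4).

-192

A = [[3,0],[-1,2]]; eigenvalues λ = 2, 3.
Eigenvectors: (0,-1) for λ=2, (-1,1) for λ=3.
From the initial condition, c_1 = 0, c_2 = 3.
u(ln 4) = (0)(4^2)(0) + (3)(4^3)(-1) = -192.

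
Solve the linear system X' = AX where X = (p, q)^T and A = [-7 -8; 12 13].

Coefficient matrix A = [[-7, -8], [12, 13]].
Characteristic polynomial det(A - λI) = λ^2 - 6λ + 5 = 0.
Eigenvalues λ = 5, 1.
For λ=5: (A-λI) row 1 is [-12, -8], so an eigenvector is (-2, 3).
For λ=1: (A-λI) row 1 is [-8, -8], so an eigenvector is (1, -1).
General solution: c_1e^(5t)(-2,3) + c_2e^(t)(1,-1).

p(t) = -2c_1e^(5t) + c_2e^(t), q(t) = 3c_1e^(5t) - c_2e^(t)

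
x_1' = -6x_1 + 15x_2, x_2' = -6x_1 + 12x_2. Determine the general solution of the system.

x_1(t) = -2c_1e^(3t)sin(3t) - c_1e^(3t)cos(3t) - c_2e^(3t)sin(3t) + 2c_2e^(3t)cos(3t), x_2(t) = -c_1e^(3t)sin(3t) - c_1e^(3t)cos(3t) - c_2e^(3t)sin(3t) + c_2e^(3t)cos(3t)

Coefficient matrix A = [[-6, 15], [-6, 12]].
Characteristic polynomial det(A - λI) = λ^2 - 6λ + 18 = 0.
Eigenvalues λ = 3 ± 3i (complex conjugate pair).
For λ=3+3i: an eigenvector is (-1,-1) - i(-2,-1) = (-1 + 2i, -1 + i).
A real fundamental pair from Re and Im of e^((3+3i)t)v: X_1 = e^(3t)(cos(3t)·(-1,-1) + sin(3t)·(-2,-1)), X_2 = e^(3t)(sin(3t)·(-1,-1) - cos(3t)·(-2,-1)).
General solution: c_1X_1 + c_2X_2.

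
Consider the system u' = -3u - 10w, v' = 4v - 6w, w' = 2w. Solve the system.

u(t) = c_1e^(-3t) - 2c_3e^(2t), v(t) = c_2e^(4t) + 3c_3e^(2t), w(t) = c_3e^(2t)

Coefficient matrix A = [[-3, 0, -10], [0, 4, -6], [0, 0, 2]].
det(A - λI) = 0 gives eigenvalues λ = -3, 4, 2.
For λ=-3: eigenvector (1,0,0).
For λ=4: eigenvector (0,1,0).
For λ=2: eigenvector (-2,3,1).
General solution: c_1e^(-3t)(1,0,0) + c_2e^(4t)(0,1,0) + c_3e^(2t)(-2,3,1).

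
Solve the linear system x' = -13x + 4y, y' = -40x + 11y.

Coefficient matrix A = [[-13, 4], [-40, 11]].
Characteristic polynomial det(A - λI) = λ^2 + 2λ + 17 = 0.
Eigenvalues λ = -1 ± 4i (complex conjugate pair).
For λ=-1+4i: an eigenvector is (0,1) - i(1,3) = (0 - i, 1 - 3i).
A real fundamental pair from Re and Im of e^((-1+4i)t)v: X_1 = e^(-t)(cos(4t)·(0,1) + sin(4t)·(1,3)), X_2 = e^(-t)(sin(4t)·(0,1) - cos(4t)·(1,3)).
General solution: K_1X_1 + K_2X_2.

x(t) = K_1e^(-t)sin(4t) - K_2e^(-t)cos(4t), y(t) = 3K_1e^(-t)sin(4t) + K_1e^(-t)cos(4t) + K_2e^(-t)sin(4t) - 3K_2e^(-t)cos(4t)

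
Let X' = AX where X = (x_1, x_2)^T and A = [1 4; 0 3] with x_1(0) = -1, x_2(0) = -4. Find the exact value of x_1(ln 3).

-195

A = [[1,4],[0,3]]; eigenvalues λ = 3, 1.
Eigenvectors: (-2,-1) for λ=3, (-1,0) for λ=1.
From the initial condition, c_1 = 4, c_2 = -7.
x_1(ln 3) = (4)(3^3)(-2) + (-7)(3^1)(-1) = -195.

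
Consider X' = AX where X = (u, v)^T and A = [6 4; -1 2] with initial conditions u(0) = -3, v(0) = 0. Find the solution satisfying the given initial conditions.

Coefficient matrix A = [[6, 4], [-1, 2]].
Characteristic polynomial det(A - λI) = λ^2 - 8λ + 16 = 0.
Single eigenvalue λ = 4 with algebraic multiplicity 2.
Eigenvector v = (2,-1); generalized eigenvector w with (A-λI)w=v is (3,-1).
General solution: e^(4t)[K_1·v + K_2·(t·v + w)].
Applying u(0)=-3, v(0)=0 gives K_1=3, K_2=-3.

u(t) = -6te^(4t) - 3e^(4t), v(t) = 3te^(4t)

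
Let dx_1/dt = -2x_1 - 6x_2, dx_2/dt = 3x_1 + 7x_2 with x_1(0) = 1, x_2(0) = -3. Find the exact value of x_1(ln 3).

A = [[-2,-6],[3,7]]; eigenvalues λ = 1, 4.
Eigenvectors: (-2,1) for λ=1, (-1,1) for λ=4.
From the initial condition, c_1 = 2, c_2 = -5.
x_1(ln 3) = (2)(3^1)(-2) + (-5)(3^4)(-1) = 393.

393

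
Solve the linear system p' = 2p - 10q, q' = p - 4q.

p(t) = K_1e^(-t)sin(t) - 3K_1e^(-t)cos(t) - 3K_2e^(-t)sin(t) - K_2e^(-t)cos(t), q(t) = -K_1e^(-t)cos(t) - K_2e^(-t)sin(t)

Coefficient matrix A = [[2, -10], [1, -4]].
Characteristic polynomial det(A - λI) = λ^2 + 2λ + 2 = 0.
Eigenvalues λ = -1 ± i (complex conjugate pair).
For λ=-1+i: an eigenvector is (-3,-1) - i(1,0) = (-3 - i, -1).
A real fundamental pair from Re and Im of e^((-1+i)t)v: X_1 = e^(-t)(cos(t)·(-3,-1) + sin(t)·(1,0)), X_2 = e^(-t)(sin(t)·(-3,-1) - cos(t)·(1,0)).
General solution: K_1X_1 + K_2X_2.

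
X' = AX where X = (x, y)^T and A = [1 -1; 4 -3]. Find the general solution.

Coefficient matrix A = [[1, -1], [4, -3]].
Characteristic polynomial det(A - λI) = λ^2 + 2λ + 1 = 0.
Single eigenvalue λ = -1 with algebraic multiplicity 2.
Eigenvector v = (-1,-2); generalized eigenvector w with (A-λI)w=v is (-1,-1).
General solution: e^(-t)[c_1·v + c_2·(t·v + w)].

x(t) = -c_1e^(-t) - c_2te^(-t) - c_2e^(-t), y(t) = -2c_1e^(-t) - 2c_2te^(-t) - c_2e^(-t)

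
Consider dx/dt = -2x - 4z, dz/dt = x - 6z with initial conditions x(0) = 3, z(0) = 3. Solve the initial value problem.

Coefficient matrix A = [[-2, -4], [1, -6]].
Characteristic polynomial det(A - λI) = λ^2 + 8λ + 16 = 0.
Single eigenvalue λ = -4 with algebraic multiplicity 2.
Eigenvector v = (2,1); generalized eigenvector w with (A-λI)w=v is (3,1).
General solution: e^(-4t)[c_1·v + c_2·(t·v + w)].
Applying x(0)=3, z(0)=3 gives c_1=6, c_2=-3.

x(t) = -6te^(-4t) + 3e^(-4t), z(t) = -3te^(-4t) + 3e^(-4t)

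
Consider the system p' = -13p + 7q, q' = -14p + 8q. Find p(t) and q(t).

Coefficient matrix A = [[-13, 7], [-14, 8]].
Characteristic polynomial det(A - λI) = λ^2 + 5λ - 6 = 0.
Eigenvalues λ = -6, 1.
For λ=-6: (A-λI) row 1 is [-7, 7], so an eigenvector is (1, 1).
For λ=1: (A-λI) row 1 is [-14, 7], so an eigenvector is (-1, -2).
General solution: C_1e^(-6t)(1,1) + C_2e^(t)(-1,-2).

p(t) = C_1e^(-6t) - C_2e^(t), q(t) = C_1e^(-6t) - 2C_2e^(t)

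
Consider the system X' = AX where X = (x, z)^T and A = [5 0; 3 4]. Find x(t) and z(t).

x(t) = -C_1e^(5t), z(t) = -3C_1e^(5t) - C_2e^(4t)

Coefficient matrix A = [[5, 0], [3, 4]].
Characteristic polynomial det(A - λI) = λ^2 - 9λ + 20 = 0.
Eigenvalues λ = 5, 4.
For λ=5: (A-λI) row 2 is [3, -1], so an eigenvector is (-1, -3).
For λ=4: (A-λI) row 1 is [1, 0], so an eigenvector is (0, -1).
General solution: C_1e^(5t)(-1,-3) + C_2e^(4t)(0,-1).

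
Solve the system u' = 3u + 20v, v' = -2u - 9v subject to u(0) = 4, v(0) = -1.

Coefficient matrix A = [[3, 20], [-2, -9]].
Characteristic polynomial det(A - λI) = λ^2 + 6λ + 13 = 0.
Eigenvalues λ = -3 ± 2i (complex conjugate pair).
For λ=-3+2i: an eigenvector is (-1,0) - i(-3,1) = (-1 + 3i, 0 - i).
A real fundamental pair from Re and Im of e^((-3+2i)t)v: X_1 = e^(-3t)(cos(2t)·(-1,0) + sin(2t)·(-3,1)), X_2 = e^(-3t)(sin(2t)·(-1,0) - cos(2t)·(-3,1)).
General solution: C_1X_1 + C_2X_2.
Applying u(0)=4, v(0)=-1 gives C_1=-1, C_2=1.

u(t) = 2e^(-3t)sin(2t) + 4e^(-3t)cos(2t), v(t) = -e^(-3t)sin(2t) - e^(-3t)cos(2t)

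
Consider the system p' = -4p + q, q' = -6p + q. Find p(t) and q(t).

Coefficient matrix A = [[-4, 1], [-6, 1]].
Characteristic polynomial det(A - λI) = λ^2 + 3λ + 2 = 0.
Eigenvalues λ = -2, -1.
For λ=-2: (A-λI) row 1 is [-2, 1], so an eigenvector is (-1, -2).
For λ=-1: (A-λI) row 1 is [-3, 1], so an eigenvector is (1, 3).
General solution: K_1e^(-2t)(-1,-2) + K_2e^(-t)(1,3).

p(t) = -K_1e^(-2t) + K_2e^(-t), q(t) = -2K_1e^(-2t) + 3K_2e^(-t)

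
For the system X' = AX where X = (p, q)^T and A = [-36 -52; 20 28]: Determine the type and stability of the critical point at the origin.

A = [[-36,-52],[20,28]]; det(A-λI) = λ^2 + 8λ + 32.
λ = -4 ± 4i: negative real part.

stable spiral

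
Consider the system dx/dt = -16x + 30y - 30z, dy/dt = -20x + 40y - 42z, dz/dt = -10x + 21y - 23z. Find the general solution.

Coefficient matrix A = [[-16, 30, -30], [-20, 40, -42], [-10, 21, -23]].
det(A - λI) = 0 gives eigenvalues λ = 4, -2, -1.
For λ=4: eigenvector (-3,-4,-2).
For λ=-2: eigenvector (0,-1,-1).
For λ=-1: eigenvector (2,2,1).
General solution: C_1e^(4t)(-3,-4,-2) + C_2e^(-2t)(0,-1,-1) + C_3e^(-t)(2,2,1).

x(t) = -3C_1e^(4t) + 2C_3e^(-t), y(t) = -4C_1e^(4t) - C_2e^(-2t) + 2C_3e^(-t), z(t) = -2C_1e^(4t) - C_2e^(-2t) + C_3e^(-t)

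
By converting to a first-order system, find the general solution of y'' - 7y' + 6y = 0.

Let x_1 = y, x_2 = y'. Then x_1' = x_2 and x_2' = -6x_1 + 7x_2.
A = [[0,1],[-6,7]]; det(A-λI) = λ^2 - 7λ + 6.
Eigenvalues λ = 6, 1 with eigenvectors (1,6), (1,1).

y(t) = K_1e^(6t) + K_2e^(t)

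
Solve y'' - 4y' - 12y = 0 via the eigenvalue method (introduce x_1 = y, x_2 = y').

Let x_1 = y, x_2 = y'. Then x_1' = x_2 and x_2' = 12x_1 + 4x_2.
A = [[0,1],[12,4]]; det(A-λI) = λ^2 - 4λ - 12.
Eigenvalues λ = -2, 6 with eigenvectors (1,-2), (1,6).

y(t) = C_1e^(-2t) + C_2e^(6t)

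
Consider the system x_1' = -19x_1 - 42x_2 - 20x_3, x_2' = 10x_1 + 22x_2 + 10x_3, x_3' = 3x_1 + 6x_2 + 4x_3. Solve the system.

x_1(t) = c_1e^(t) - 2c_2e^(2t) - 10c_3e^(4t), x_2(t) = c_2e^(2t) + 5c_3e^(4t), x_3(t) = -c_1e^(t) + c_3e^(4t)

Coefficient matrix A = [[-19, -42, -20], [10, 22, 10], [3, 6, 4]].
det(A - λI) = 0 gives eigenvalues λ = 1, 2, 4.
For λ=1: eigenvector (1,0,-1).
For λ=2: eigenvector (-2,1,0).
For λ=4: eigenvector (-10,5,1).
General solution: c_1e^(t)(1,0,-1) + c_2e^(2t)(-2,1,0) + c_3e^(4t)(-10,5,1).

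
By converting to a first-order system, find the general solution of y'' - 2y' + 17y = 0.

Let x_1 = y, x_2 = y'. Then x_1' = x_2 and x_2' = -17x_1 + 2x_2.
A = [[0,1],[-17,2]]; det(A-λI) = λ^2 - 2λ + 17.
Eigenvalues λ = 1 ± 4i.

y(t) = C_1e^(t)cos(4t) + C_2e^(t)sin(4t)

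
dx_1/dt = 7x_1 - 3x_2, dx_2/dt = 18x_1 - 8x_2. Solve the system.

x_1(t) = C_1e^(-2t) - C_2e^(t), x_2(t) = 3C_1e^(-2t) - 2C_2e^(t)

Coefficient matrix A = [[7, -3], [18, -8]].
Characteristic polynomial det(A - λI) = λ^2 + λ - 2 = 0.
Eigenvalues λ = -2, 1.
For λ=-2: (A-λI) row 1 is [9, -3], so an eigenvector is (1, 3).
For λ=1: (A-λI) row 1 is [6, -3], so an eigenvector is (-1, -2).
General solution: C_1e^(-2t)(1,3) + C_2e^(t)(-1,-2).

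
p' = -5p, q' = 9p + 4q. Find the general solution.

Coefficient matrix A = [[-5, 0], [9, 4]].
Characteristic polynomial det(A - λI) = λ^2 + λ - 20 = 0.
Eigenvalues λ = -5, 4.
For λ=-5: (A-λI) row 2 is [9, 9], so an eigenvector is (1, -1).
For λ=4: (A-λI) row 1 is [-9, 0], so an eigenvector is (0, -1).
General solution: c_1e^(-5t)(1,-1) + c_2e^(4t)(0,-1).

p(t) = c_1e^(-5t), q(t) = -c_1e^(-5t) - c_2e^(4t)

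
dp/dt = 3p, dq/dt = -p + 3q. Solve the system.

Coefficient matrix A = [[3, 0], [-1, 3]].
Characteristic polynomial det(A - λI) = λ^2 - 6λ + 9 = 0.
Single eigenvalue λ = 3 with algebraic multiplicity 2.
Eigenvector v = (0,-1); generalized eigenvector w with (A-λI)w=v is (1,-3).
General solution: e^(3t)[K_1·v + K_2·(t·v + w)].

p(t) = K_2e^(3t), q(t) = -K_1e^(3t) - K_2te^(3t) - 3K_2e^(3t)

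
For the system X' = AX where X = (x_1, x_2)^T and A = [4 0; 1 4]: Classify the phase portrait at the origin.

A = [[4,0],[1,4]]; det(A-λI) = λ^2 - 8λ + 16.
repeated λ = 4 with a single eigenvector.

unstable improper node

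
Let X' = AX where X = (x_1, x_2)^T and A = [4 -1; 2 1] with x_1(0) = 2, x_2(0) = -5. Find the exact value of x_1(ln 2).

44

A = [[4,-1],[2,1]]; eigenvalues λ = 3, 2.
Eigenvectors: (-1,-1) for λ=3, (1,2) for λ=2.
From the initial condition, c_1 = -9, c_2 = -7.
x_1(ln 2) = (-9)(2^3)(-1) + (-7)(2^2)(1) = 44.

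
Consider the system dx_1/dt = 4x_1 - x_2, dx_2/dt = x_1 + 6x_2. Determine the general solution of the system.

x_1(t) = -c_1e^(5t) - c_2te^(5t) + 3c_2e^(5t), x_2(t) = c_1e^(5t) + c_2te^(5t) - 2c_2e^(5t)

Coefficient matrix A = [[4, -1], [1, 6]].
Characteristic polynomial det(A - λI) = λ^2 - 10λ + 25 = 0.
Single eigenvalue λ = 5 with algebraic multiplicity 2.
Eigenvector v = (-1,1); generalized eigenvector w with (A-λI)w=v is (3,-2).
General solution: e^(5t)[c_1·v + c_2·(t·v + w)].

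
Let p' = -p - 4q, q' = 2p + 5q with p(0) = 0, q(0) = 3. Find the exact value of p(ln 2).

A = [[-1,-4],[2,5]]; eigenvalues λ = 1, 3.
Eigenvectors: (-2,1) for λ=1, (1,-1) for λ=3.
From the initial condition, c_1 = -3, c_2 = -6.
p(ln 2) = (-3)(2^1)(-2) + (-6)(2^3)(1) = -36.

-36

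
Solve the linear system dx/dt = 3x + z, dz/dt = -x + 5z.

Coefficient matrix A = [[3, 1], [-1, 5]].
Characteristic polynomial det(A - λI) = λ^2 - 8λ + 16 = 0.
Single eigenvalue λ = 4 with algebraic multiplicity 2.
Eigenvector v = (-1,-1); generalized eigenvector w with (A-λI)w=v is (-2,-3).
General solution: e^(4t)[K_1·v + K_2·(t·v + w)].

x(t) = -K_1e^(4t) - K_2te^(4t) - 2K_2e^(4t), z(t) = -K_1e^(4t) - K_2te^(4t) - 3K_2e^(4t)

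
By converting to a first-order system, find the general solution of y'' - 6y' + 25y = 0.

y(t) = C_1e^(3t)cos(4t) + C_2e^(3t)sin(4t)

Let x_1 = y, x_2 = y'. Then x_1' = x_2 and x_2' = -25x_1 + 6x_2.
A = [[0,1],[-25,6]]; det(A-λI) = λ^2 - 6λ + 25.
Eigenvalues λ = 3 ± 4i.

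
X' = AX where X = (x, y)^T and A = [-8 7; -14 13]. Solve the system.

Coefficient matrix A = [[-8, 7], [-14, 13]].
Characteristic polynomial det(A - λI) = λ^2 - 5λ - 6 = 0.
Eigenvalues λ = -1, 6.
For λ=-1: (A-λI) row 1 is [-7, 7], so an eigenvector is (1, 1).
For λ=6: (A-λI) row 1 is [-14, 7], so an eigenvector is (-1, -2).
General solution: c_1e^(-t)(1,1) + c_2e^(6t)(-1,-2).

x(t) = c_1e^(-t) - c_2e^(6t), y(t) = c_1e^(-t) - 2c_2e^(6t)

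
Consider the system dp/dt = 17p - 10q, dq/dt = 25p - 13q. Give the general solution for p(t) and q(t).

Coefficient matrix A = [[17, -10], [25, -13]].
Characteristic polynomial det(A - λI) = λ^2 - 4λ + 29 = 0.
Eigenvalues λ = 2 ± 5i (complex conjugate pair).
For λ=2+5i: an eigenvector is (1,2) - i(-1,-1) = (1 + i, 2 + i).
A real fundamental pair from Re and Im of e^((2+5i)t)v: X_1 = e^(2t)(cos(5t)·(1,2) + sin(5t)·(-1,-1)), X_2 = e^(2t)(sin(5t)·(1,2) - cos(5t)·(-1,-1)).
General solution: K_1X_1 + K_2X_2.

p(t) = -K_1e^(2t)sin(5t) + K_1e^(2t)cos(5t) + K_2e^(2t)sin(5t) + K_2e^(2t)cos(5t), q(t) = -K_1e^(2t)sin(5t) + 2K_1e^(2t)cos(5t) + 2K_2e^(2t)sin(5t) + K_2e^(2t)cos(5t)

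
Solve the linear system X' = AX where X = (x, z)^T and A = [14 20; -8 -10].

Coefficient matrix A = [[14, 20], [-8, -10]].
Characteristic polynomial det(A - λI) = λ^2 - 4λ + 20 = 0.
Eigenvalues λ = 2 ± 4i (complex conjugate pair).
For λ=2+4i: an eigenvector is (-1,1) - i(2,-1) = (-1 - 2i, 1 + i).
A real fundamental pair from Re and Im of e^((2+4i)t)v: X_1 = e^(2t)(cos(4t)·(-1,1) + sin(4t)·(2,-1)), X_2 = e^(2t)(sin(4t)·(-1,1) - cos(4t)·(2,-1)).
General solution: K_1X_1 + K_2X_2.

x(t) = 2K_1e^(2t)sin(4t) - K_1e^(2t)cos(4t) - K_2e^(2t)sin(4t) - 2K_2e^(2t)cos(4t), z(t) = -K_1e^(2t)sin(4t) + K_1e^(2t)cos(4t) + K_2e^(2t)sin(4t) + K_2e^(2t)cos(4t)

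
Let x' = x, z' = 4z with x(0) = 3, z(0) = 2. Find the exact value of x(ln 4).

12

A = [[1,0],[0,4]]; eigenvalues λ = 4, 1.
Eigenvectors: (0,1) for λ=4, (-1,0) for λ=1.
From the initial condition, c_1 = 2, c_2 = -3.
x(ln 4) = (2)(4^4)(0) + (-3)(4^1)(-1) = 12.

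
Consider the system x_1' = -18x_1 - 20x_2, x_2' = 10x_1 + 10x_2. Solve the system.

x_1(t) = C_1e^(-4t)sin(2t) - 3C_1e^(-4t)cos(2t) - 3C_2e^(-4t)sin(2t) - C_2e^(-4t)cos(2t), x_2(t) = -C_1e^(-4t)sin(2t) + 2C_1e^(-4t)cos(2t) + 2C_2e^(-4t)sin(2t) + C_2e^(-4t)cos(2t)

Coefficient matrix A = [[-18, -20], [10, 10]].
Characteristic polynomial det(A - λI) = λ^2 + 8λ + 20 = 0.
Eigenvalues λ = -4 ± 2i (complex conjugate pair).
For λ=-4+2i: an eigenvector is (-3,2) - i(1,-1) = (-3 - i, 2 + i).
A real fundamental pair from Re and Im of e^((-4+2i)t)v: X_1 = e^(-4t)(cos(2t)·(-3,2) + sin(2t)·(1,-1)), X_2 = e^(-4t)(sin(2t)·(-3,2) - cos(2t)·(1,-1)).
General solution: C_1X_1 + C_2X_2.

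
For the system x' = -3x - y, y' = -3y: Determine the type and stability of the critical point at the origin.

A = [[-3,-1],[0,-3]]; det(A-λI) = λ^2 + 6λ + 9.
repeated λ = -3 with a single eigenvector.

stable improper node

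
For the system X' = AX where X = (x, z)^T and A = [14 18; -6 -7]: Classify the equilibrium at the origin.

unstable node

A = [[14,18],[-6,-7]]; det(A-λI) = λ^2 - 7λ + 10.
λ = 2, 5: both positive.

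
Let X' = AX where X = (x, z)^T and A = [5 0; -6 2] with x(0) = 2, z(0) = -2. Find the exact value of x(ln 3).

A = [[5,0],[-6,2]]; eigenvalues λ = 5, 2.
Eigenvectors: (-1,2) for λ=5, (0,-1) for λ=2.
From the initial condition, c_1 = -2, c_2 = -2.
x(ln 3) = (-2)(3^5)(-1) + (-2)(3^2)(0) = 486.

486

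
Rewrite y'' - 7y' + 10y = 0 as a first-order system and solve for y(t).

y(t) = C_1e^(5t) + C_2e^(2t)

Let x_1 = y, x_2 = y'. Then x_1' = x_2 and x_2' = -10x_1 + 7x_2.
A = [[0,1],[-10,7]]; det(A-λI) = λ^2 - 7λ + 10.
Eigenvalues λ = 5, 2 with eigenvectors (1,5), (1,2).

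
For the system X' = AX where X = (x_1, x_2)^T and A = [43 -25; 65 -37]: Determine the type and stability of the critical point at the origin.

A = [[43,-25],[65,-37]]; det(A-λI) = λ^2 - 6λ + 34.
λ = 3 ± 5i: positive real part.

unstable spiral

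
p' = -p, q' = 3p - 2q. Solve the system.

Coefficient matrix A = [[-1, 0], [3, -2]].
Characteristic polynomial det(A - λI) = λ^2 + 3λ + 2 = 0.
Eigenvalues λ = -2, -1.
For λ=-2: (A-λI) row 1 is [1, 0], so an eigenvector is (0, -1).
For λ=-1: (A-λI) row 2 is [3, -1], so an eigenvector is (1, 3).
General solution: c_1e^(-2t)(0,-1) + c_2e^(-t)(1,3).

p(t) = c_2e^(-t), q(t) = -c_1e^(-2t) + 3c_2e^(-t)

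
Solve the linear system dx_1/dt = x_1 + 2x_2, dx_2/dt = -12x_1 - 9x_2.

x_1(t) = -c_1e^(-3t) - c_2e^(-5t), x_2(t) = 2c_1e^(-3t) + 3c_2e^(-5t)

Coefficient matrix A = [[1, 2], [-12, -9]].
Characteristic polynomial det(A - λI) = λ^2 + 8λ + 15 = 0.
Eigenvalues λ = -3, -5.
For λ=-3: (A-λI) row 1 is [4, 2], so an eigenvector is (-1, 2).
For λ=-5: (A-λI) row 1 is [6, 2], so an eigenvector is (-1, 3).
General solution: c_1e^(-3t)(-1,2) + c_2e^(-5t)(-1,3).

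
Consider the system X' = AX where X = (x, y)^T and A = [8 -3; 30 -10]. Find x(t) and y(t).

Coefficient matrix A = [[8, -3], [30, -10]].
Characteristic polynomial det(A - λI) = λ^2 + 2λ + 10 = 0.
Eigenvalues λ = -1 ± 3i (complex conjugate pair).
For λ=-1+3i: an eigenvector is (-1,-3) - i(0,-1) = (-1, -3 + i).
A real fundamental pair from Re and Im of e^((-1+3i)t)v: X_1 = e^(-t)(cos(3t)·(-1,-3) + sin(3t)·(0,-1)), X_2 = e^(-t)(sin(3t)·(-1,-3) - cos(3t)·(0,-1)).
General solution: C_1X_1 + C_2X_2.

x(t) = -C_1e^(-t)cos(3t) - C_2e^(-t)sin(3t), y(t) = -C_1e^(-t)sin(3t) - 3C_1e^(-t)cos(3t) - 3C_2e^(-t)sin(3t) + C_2e^(-t)cos(3t)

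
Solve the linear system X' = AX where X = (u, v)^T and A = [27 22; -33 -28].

Coefficient matrix A = [[27, 22], [-33, -28]].
Characteristic polynomial det(A - λI) = λ^2 + λ - 30 = 0.
Eigenvalues λ = 5, -6.
For λ=5: (A-λI) row 1 is [22, 22], so an eigenvector is (-1, 1).
For λ=-6: (A-λI) row 1 is [33, 22], so an eigenvector is (2, -3).
General solution: c_1e^(5t)(-1,1) + c_2e^(-6t)(2,-3).

u(t) = -c_1e^(5t) + 2c_2e^(-6t), v(t) = c_1e^(5t) - 3c_2e^(-6t)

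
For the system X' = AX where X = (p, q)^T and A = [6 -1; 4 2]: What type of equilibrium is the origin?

unstable improper node

A = [[6,-1],[4,2]]; det(A-λI) = λ^2 - 8λ + 16.
repeated λ = 4 with a single eigenvector.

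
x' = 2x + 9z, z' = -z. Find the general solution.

x(t) = -C_1e^(2t) + 3C_2e^(-t), z(t) = -C_2e^(-t)

Coefficient matrix A = [[2, 9], [0, -1]].
Characteristic polynomial det(A - λI) = λ^2 - λ - 2 = 0.
Eigenvalues λ = 2, -1.
For λ=2: (A-λI) row 1 is [0, 9], so an eigenvector is (-1, 0).
For λ=-1: (A-λI) row 1 is [3, 9], so an eigenvector is (3, -1).
General solution: C_1e^(2t)(-1,0) + C_2e^(-t)(3,-1).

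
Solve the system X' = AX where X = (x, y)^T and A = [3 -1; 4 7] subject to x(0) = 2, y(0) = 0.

Coefficient matrix A = [[3, -1], [4, 7]].
Characteristic polynomial det(A - λI) = λ^2 - 10λ + 25 = 0.
Single eigenvalue λ = 5 with algebraic multiplicity 2.
Eigenvector v = (-1,2); generalized eigenvector w with (A-λI)w=v is (2,-3).
General solution: e^(5t)[K_1·v + K_2·(t·v + w)].
Applying x(0)=2, y(0)=0 gives K_1=6, K_2=4.

x(t) = -4te^(5t) + 2e^(5t), y(t) = 8te^(5t)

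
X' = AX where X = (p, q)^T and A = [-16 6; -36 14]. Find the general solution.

Coefficient matrix A = [[-16, 6], [-36, 14]].
Characteristic polynomial det(A - λI) = λ^2 + 2λ - 8 = 0.
Eigenvalues λ = -4, 2.
For λ=-4: (A-λI) row 1 is [-12, 6], so an eigenvector is (1, 2).
For λ=2: (A-λI) row 1 is [-18, 6], so an eigenvector is (1, 3).
General solution: c_1e^(-4t)(1,2) + c_2e^(2t)(1,3).

p(t) = c_1e^(-4t) + c_2e^(2t), q(t) = 2c_1e^(-4t) + 3c_2e^(2t)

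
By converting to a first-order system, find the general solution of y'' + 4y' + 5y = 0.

Let x_1 = y, x_2 = y'. Then x_1' = x_2 and x_2' = -5x_1 - 4x_2.
A = [[0,1],[-5,-4]]; det(A-λI) = λ^2 + 4λ + 5.
Eigenvalues λ = -2 ± i.

y(t) = K_1e^(-2t)cos(t) + K_2e^(-2t)sin(t)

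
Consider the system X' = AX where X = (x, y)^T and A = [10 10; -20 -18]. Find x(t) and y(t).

Coefficient matrix A = [[10, 10], [-20, -18]].
Characteristic polynomial det(A - λI) = λ^2 + 8λ + 20 = 0.
Eigenvalues λ = -4 ± 2i (complex conjugate pair).
For λ=-4+2i: an eigenvector is (-2,3) - i(1,-1) = (-2 - i, 3 + i).
A real fundamental pair from Re and Im of e^((-4+2i)t)v: X_1 = e^(-4t)(cos(2t)·(-2,3) + sin(2t)·(1,-1)), X_2 = e^(-4t)(sin(2t)·(-2,3) - cos(2t)·(1,-1)).
General solution: C_1X_1 + C_2X_2.

x(t) = C_1e^(-4t)sin(2t) - 2C_1e^(-4t)cos(2t) - 2C_2e^(-4t)sin(2t) - C_2e^(-4t)cos(2t), y(t) = -C_1e^(-4t)sin(2t) + 3C_1e^(-4t)cos(2t) + 3C_2e^(-4t)sin(2t) + C_2e^(-4t)cos(2t)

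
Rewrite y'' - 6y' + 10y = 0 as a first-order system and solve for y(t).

Let x_1 = y, x_2 = y'. Then x_1' = x_2 and x_2' = -10x_1 + 6x_2.
A = [[0,1],[-10,6]]; det(A-λI) = λ^2 - 6λ + 10.
Eigenvalues λ = 3 ± i.

y(t) = C_1e^(3t)cos(t) + C_2e^(3t)sin(t)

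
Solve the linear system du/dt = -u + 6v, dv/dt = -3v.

u(t) = 3C_1e^(-3t) - C_2e^(-t), v(t) = -C_1e^(-3t)

Coefficient matrix A = [[-1, 6], [0, -3]].
Characteristic polynomial det(A - λI) = λ^2 + 4λ + 3 = 0.
Eigenvalues λ = -3, -1.
For λ=-3: (A-λI) row 1 is [2, 6], so an eigenvector is (3, -1).
For λ=-1: (A-λI) row 1 is [0, 6], so an eigenvector is (-1, 0).
General solution: C_1e^(-3t)(3,-1) + C_2e^(-t)(-1,0).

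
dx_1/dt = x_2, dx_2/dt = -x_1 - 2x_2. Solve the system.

Coefficient matrix A = [[0, 1], [-1, -2]].
Characteristic polynomial det(A - λI) = λ^2 + 2λ + 1 = 0.
Single eigenvalue λ = -1 with algebraic multiplicity 2.
Eigenvector v = (-1,1); generalized eigenvector w with (A-λI)w=v is (-1,0).
General solution: e^(-t)[K_1·v + K_2·(t·v + w)].

x_1(t) = -K_1e^(-t) - K_2te^(-t) - K_2e^(-t), x_2(t) = K_1e^(-t) + K_2te^(-t)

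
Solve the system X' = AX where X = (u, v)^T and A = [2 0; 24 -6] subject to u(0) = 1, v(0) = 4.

Coefficient matrix A = [[2, 0], [24, -6]].
Characteristic polynomial det(A - λI) = λ^2 + 4λ - 12 = 0.
Eigenvalues λ = -6, 2.
For λ=-6: (A-λI) row 1 is [8, 0], so an eigenvector is (0, 1).
For λ=2: (A-λI) row 2 is [24, -8], so an eigenvector is (-1, -3).
General solution: K_1e^(-6t)(0,1) + K_2e^(2t)(-1,-3).
Applying u(0)=1, v(0)=4 gives K_1=1, K_2=-1.

u(t) = e^(2t), v(t) = 3e^(2t) + e^(-6t)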